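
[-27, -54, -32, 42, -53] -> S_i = Random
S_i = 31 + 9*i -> [31, 40, 49, 58, 67]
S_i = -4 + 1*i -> [-4, -3, -2, -1, 0]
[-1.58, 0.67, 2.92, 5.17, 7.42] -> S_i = -1.58 + 2.25*i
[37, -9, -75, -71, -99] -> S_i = Random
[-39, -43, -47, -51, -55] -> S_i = -39 + -4*i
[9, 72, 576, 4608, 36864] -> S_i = 9*8^i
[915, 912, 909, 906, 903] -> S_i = 915 + -3*i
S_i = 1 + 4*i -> [1, 5, 9, 13, 17]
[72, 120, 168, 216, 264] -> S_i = 72 + 48*i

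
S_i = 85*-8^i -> [85, -680, 5440, -43520, 348160]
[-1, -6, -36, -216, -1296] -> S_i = -1*6^i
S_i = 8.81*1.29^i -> [8.81, 11.36, 14.66, 18.91, 24.4]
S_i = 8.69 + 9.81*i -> [8.69, 18.5, 28.31, 38.12, 47.93]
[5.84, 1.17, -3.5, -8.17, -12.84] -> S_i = 5.84 + -4.67*i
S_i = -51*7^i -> [-51, -357, -2499, -17493, -122451]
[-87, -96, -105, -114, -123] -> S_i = -87 + -9*i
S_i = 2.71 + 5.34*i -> [2.71, 8.05, 13.39, 18.73, 24.07]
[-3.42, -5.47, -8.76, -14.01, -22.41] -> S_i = -3.42*1.60^i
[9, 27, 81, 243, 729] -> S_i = 9*3^i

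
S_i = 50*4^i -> [50, 200, 800, 3200, 12800]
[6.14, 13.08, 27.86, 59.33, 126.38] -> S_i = 6.14*2.13^i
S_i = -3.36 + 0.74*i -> [-3.36, -2.62, -1.88, -1.14, -0.4]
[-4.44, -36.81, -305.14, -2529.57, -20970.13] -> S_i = -4.44*8.29^i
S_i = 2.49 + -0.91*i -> [2.49, 1.58, 0.67, -0.24, -1.15]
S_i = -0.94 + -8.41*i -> [-0.94, -9.35, -17.76, -26.17, -34.58]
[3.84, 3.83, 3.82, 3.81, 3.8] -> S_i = 3.84 + -0.01*i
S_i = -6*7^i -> [-6, -42, -294, -2058, -14406]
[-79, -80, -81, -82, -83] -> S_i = -79 + -1*i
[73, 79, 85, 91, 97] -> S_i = 73 + 6*i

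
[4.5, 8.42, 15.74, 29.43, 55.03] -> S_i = 4.50*1.87^i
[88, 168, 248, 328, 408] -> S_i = 88 + 80*i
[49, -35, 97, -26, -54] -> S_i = Random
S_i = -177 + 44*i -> [-177, -133, -89, -45, -1]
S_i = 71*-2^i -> [71, -142, 284, -568, 1136]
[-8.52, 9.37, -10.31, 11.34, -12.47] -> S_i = -8.52*(-1.10)^i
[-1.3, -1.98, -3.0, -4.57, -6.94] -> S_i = -1.30*1.52^i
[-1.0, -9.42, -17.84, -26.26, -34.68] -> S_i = -1.00 + -8.42*i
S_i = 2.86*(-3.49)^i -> [2.86, -9.98, 34.84, -121.57, 424.29]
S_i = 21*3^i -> [21, 63, 189, 567, 1701]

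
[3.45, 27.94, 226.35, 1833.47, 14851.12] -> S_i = 3.45*8.10^i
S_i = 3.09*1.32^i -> [3.09, 4.08, 5.38, 7.11, 9.38]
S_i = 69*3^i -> [69, 207, 621, 1863, 5589]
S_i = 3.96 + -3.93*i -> [3.96, 0.03, -3.9, -7.83, -11.76]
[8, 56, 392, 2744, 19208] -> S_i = 8*7^i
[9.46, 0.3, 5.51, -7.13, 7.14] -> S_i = Random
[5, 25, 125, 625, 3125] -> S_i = 5*5^i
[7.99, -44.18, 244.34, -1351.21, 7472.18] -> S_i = 7.99*(-5.53)^i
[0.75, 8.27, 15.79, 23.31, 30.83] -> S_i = 0.75 + 7.52*i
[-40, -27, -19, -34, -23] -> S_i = Random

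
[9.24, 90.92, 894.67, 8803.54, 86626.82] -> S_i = 9.24*9.84^i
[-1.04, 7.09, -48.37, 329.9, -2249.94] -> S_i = -1.04*(-6.82)^i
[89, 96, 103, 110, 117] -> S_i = 89 + 7*i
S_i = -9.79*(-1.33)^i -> [-9.79, 13.02, -17.32, 23.03, -30.63]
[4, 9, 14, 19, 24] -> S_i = 4 + 5*i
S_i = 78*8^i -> [78, 624, 4992, 39936, 319488]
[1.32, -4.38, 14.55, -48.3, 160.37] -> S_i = 1.32*(-3.32)^i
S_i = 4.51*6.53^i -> [4.51, 29.45, 192.31, 1255.79, 8200.29]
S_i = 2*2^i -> [2, 4, 8, 16, 32]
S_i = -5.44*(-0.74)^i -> [-5.44, 4.03, -2.98, 2.2, -1.63]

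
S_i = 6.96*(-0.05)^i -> [6.96, -0.35, 0.02, -0.0, 0.0]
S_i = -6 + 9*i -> [-6, 3, 12, 21, 30]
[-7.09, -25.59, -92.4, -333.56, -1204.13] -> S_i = -7.09*3.61^i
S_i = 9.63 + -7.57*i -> [9.63, 2.06, -5.51, -13.08, -20.65]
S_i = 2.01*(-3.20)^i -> [2.01, -6.43, 20.58, -65.86, 210.76]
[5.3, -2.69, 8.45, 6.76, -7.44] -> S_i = Random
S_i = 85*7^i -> [85, 595, 4165, 29155, 204085]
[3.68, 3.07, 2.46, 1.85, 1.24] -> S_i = 3.68 + -0.61*i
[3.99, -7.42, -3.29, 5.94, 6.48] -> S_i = Random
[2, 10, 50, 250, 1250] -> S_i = 2*5^i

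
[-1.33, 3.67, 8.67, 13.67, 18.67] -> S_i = -1.33 + 5.00*i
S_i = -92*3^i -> [-92, -276, -828, -2484, -7452]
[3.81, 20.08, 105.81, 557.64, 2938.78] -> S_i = 3.81*5.27^i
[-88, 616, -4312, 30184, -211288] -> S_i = -88*-7^i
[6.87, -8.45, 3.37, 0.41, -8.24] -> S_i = Random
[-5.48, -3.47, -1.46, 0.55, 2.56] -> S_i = -5.48 + 2.01*i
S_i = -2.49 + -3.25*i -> [-2.49, -5.74, -8.99, -12.24, -15.49]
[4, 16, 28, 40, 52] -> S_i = 4 + 12*i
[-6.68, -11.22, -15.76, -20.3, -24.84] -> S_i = -6.68 + -4.54*i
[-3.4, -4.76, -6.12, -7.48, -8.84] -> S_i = -3.40 + -1.36*i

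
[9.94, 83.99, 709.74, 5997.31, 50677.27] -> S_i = 9.94*8.45^i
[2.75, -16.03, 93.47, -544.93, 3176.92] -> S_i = 2.75*(-5.83)^i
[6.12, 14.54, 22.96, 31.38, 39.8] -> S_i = 6.12 + 8.42*i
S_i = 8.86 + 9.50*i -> [8.86, 18.36, 27.86, 37.36, 46.86]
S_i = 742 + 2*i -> [742, 744, 746, 748, 750]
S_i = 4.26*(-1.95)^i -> [4.26, -8.31, 16.2, -31.59, 61.6]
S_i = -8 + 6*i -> [-8, -2, 4, 10, 16]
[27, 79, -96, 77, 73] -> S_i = Random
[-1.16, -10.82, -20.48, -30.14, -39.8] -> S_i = -1.16 + -9.66*i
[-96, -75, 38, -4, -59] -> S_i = Random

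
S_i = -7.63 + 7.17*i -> [-7.63, -0.46, 6.71, 13.88, 21.05]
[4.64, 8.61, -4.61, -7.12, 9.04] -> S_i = Random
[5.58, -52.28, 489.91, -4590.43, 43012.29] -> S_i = 5.58*(-9.37)^i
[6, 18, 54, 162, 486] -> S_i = 6*3^i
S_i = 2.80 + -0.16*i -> [2.8, 2.64, 2.48, 2.32, 2.16]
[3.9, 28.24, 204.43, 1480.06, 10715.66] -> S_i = 3.90*7.24^i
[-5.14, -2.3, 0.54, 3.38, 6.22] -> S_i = -5.14 + 2.84*i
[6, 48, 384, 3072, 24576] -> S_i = 6*8^i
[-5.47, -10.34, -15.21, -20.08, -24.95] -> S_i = -5.47 + -4.87*i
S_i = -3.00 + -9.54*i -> [-3.0, -12.54, -22.08, -31.62, -41.16]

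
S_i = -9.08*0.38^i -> [-9.08, -3.45, -1.31, -0.5, -0.19]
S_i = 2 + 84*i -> [2, 86, 170, 254, 338]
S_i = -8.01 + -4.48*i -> [-8.01, -12.49, -16.97, -21.45, -25.93]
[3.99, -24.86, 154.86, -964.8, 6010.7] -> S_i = 3.99*(-6.23)^i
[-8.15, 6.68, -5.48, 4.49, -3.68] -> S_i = -8.15*(-0.82)^i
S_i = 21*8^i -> [21, 168, 1344, 10752, 86016]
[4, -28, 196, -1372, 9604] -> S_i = 4*-7^i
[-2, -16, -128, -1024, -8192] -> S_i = -2*8^i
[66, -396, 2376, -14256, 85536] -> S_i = 66*-6^i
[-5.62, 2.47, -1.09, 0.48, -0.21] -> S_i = -5.62*(-0.44)^i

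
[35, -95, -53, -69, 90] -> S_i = Random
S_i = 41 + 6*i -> [41, 47, 53, 59, 65]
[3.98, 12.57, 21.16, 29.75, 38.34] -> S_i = 3.98 + 8.59*i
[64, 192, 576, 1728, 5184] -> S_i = 64*3^i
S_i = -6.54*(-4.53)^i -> [-6.54, 29.63, -134.21, 607.96, -2754.04]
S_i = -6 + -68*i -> [-6, -74, -142, -210, -278]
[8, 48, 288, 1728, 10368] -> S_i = 8*6^i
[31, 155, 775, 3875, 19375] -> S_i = 31*5^i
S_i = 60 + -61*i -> [60, -1, -62, -123, -184]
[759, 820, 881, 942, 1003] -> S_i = 759 + 61*i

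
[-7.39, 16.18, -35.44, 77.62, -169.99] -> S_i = -7.39*(-2.19)^i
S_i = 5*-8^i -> [5, -40, 320, -2560, 20480]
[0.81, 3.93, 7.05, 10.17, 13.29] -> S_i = 0.81 + 3.12*i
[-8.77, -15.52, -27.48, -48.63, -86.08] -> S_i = -8.77*1.77^i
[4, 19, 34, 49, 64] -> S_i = 4 + 15*i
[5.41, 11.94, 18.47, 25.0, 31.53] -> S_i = 5.41 + 6.53*i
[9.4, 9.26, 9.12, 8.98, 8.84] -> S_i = 9.40 + -0.14*i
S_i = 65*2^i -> [65, 130, 260, 520, 1040]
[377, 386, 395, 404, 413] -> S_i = 377 + 9*i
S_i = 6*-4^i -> [6, -24, 96, -384, 1536]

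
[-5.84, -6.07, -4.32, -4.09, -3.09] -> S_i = Random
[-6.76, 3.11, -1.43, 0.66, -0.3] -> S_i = -6.76*(-0.46)^i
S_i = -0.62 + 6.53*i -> [-0.62, 5.91, 12.44, 18.97, 25.5]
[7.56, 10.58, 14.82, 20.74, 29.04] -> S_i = 7.56*1.40^i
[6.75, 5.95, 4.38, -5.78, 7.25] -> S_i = Random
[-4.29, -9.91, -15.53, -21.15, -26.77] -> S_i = -4.29 + -5.62*i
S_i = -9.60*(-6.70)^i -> [-9.6, 64.32, -430.94, 2887.32, -19345.08]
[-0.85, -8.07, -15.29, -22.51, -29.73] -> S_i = -0.85 + -7.22*i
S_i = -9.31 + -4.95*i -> [-9.31, -14.26, -19.21, -24.16, -29.11]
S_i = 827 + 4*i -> [827, 831, 835, 839, 843]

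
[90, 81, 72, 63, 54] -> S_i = 90 + -9*i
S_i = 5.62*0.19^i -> [5.62, 1.07, 0.2, 0.04, 0.01]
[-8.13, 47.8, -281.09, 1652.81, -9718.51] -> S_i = -8.13*(-5.88)^i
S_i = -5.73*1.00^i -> [-5.73, -5.73, -5.73, -5.73, -5.73]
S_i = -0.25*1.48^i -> [-0.25, -0.37, -0.55, -0.81, -1.2]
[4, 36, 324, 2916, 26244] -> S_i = 4*9^i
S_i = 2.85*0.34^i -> [2.85, 0.97, 0.33, 0.11, 0.04]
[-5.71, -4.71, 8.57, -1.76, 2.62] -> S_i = Random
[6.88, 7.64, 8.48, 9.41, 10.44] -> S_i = 6.88*1.11^i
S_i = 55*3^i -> [55, 165, 495, 1485, 4455]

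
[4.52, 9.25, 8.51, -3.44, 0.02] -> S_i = Random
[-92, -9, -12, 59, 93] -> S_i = Random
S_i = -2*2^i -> [-2, -4, -8, -16, -32]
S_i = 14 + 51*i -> [14, 65, 116, 167, 218]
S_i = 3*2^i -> [3, 6, 12, 24, 48]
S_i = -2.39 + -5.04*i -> [-2.39, -7.43, -12.47, -17.51, -22.55]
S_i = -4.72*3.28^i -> [-4.72, -15.48, -50.78, -166.56, -546.31]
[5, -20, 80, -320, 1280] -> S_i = 5*-4^i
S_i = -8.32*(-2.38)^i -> [-8.32, 19.8, -47.13, 112.16, -266.95]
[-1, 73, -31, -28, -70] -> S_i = Random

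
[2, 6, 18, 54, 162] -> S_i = 2*3^i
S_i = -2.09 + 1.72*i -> [-2.09, -0.37, 1.35, 3.07, 4.79]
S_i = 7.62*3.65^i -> [7.62, 27.81, 101.52, 370.54, 1352.47]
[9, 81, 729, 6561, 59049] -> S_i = 9*9^i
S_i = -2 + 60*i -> [-2, 58, 118, 178, 238]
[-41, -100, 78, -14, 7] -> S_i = Random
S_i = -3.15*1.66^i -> [-3.15, -5.23, -8.68, -14.41, -23.92]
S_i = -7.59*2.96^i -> [-7.59, -22.47, -66.5, -196.84, -582.65]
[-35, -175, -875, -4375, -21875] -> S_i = -35*5^i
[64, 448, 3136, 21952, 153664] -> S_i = 64*7^i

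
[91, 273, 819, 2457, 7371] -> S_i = 91*3^i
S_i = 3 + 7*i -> [3, 10, 17, 24, 31]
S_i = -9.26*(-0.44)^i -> [-9.26, 4.07, -1.79, 0.79, -0.35]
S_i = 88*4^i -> [88, 352, 1408, 5632, 22528]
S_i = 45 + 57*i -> [45, 102, 159, 216, 273]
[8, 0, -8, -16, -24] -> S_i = 8 + -8*i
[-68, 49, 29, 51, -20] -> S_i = Random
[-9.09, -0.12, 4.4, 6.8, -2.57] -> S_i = Random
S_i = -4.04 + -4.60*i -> [-4.04, -8.64, -13.24, -17.84, -22.44]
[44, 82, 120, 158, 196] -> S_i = 44 + 38*i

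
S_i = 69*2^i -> [69, 138, 276, 552, 1104]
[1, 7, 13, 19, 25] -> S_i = 1 + 6*i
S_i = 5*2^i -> [5, 10, 20, 40, 80]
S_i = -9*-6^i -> [-9, 54, -324, 1944, -11664]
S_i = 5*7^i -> [5, 35, 245, 1715, 12005]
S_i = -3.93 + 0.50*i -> [-3.93, -3.43, -2.93, -2.43, -1.93]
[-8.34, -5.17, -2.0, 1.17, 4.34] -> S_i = -8.34 + 3.17*i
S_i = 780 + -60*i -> [780, 720, 660, 600, 540]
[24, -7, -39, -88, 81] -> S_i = Random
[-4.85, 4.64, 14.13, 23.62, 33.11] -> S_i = -4.85 + 9.49*i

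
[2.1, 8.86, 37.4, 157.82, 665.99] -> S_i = 2.10*4.22^i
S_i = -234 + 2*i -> [-234, -232, -230, -228, -226]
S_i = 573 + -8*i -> [573, 565, 557, 549, 541]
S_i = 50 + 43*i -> [50, 93, 136, 179, 222]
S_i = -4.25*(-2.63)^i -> [-4.25, 11.18, -29.4, 77.31, -203.33]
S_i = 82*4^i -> [82, 328, 1312, 5248, 20992]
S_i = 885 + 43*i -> [885, 928, 971, 1014, 1057]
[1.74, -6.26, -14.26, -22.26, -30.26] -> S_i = 1.74 + -8.00*i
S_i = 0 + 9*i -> [0, 9, 18, 27, 36]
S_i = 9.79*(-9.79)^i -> [9.79, -95.84, 938.31, -9186.09, 89931.84]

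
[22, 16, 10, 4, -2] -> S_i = 22 + -6*i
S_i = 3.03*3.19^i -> [3.03, 9.67, 30.83, 98.36, 313.77]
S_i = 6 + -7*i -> [6, -1, -8, -15, -22]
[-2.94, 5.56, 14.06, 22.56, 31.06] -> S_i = -2.94 + 8.50*i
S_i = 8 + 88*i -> [8, 96, 184, 272, 360]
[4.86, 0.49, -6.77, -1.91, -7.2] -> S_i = Random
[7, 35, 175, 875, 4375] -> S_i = 7*5^i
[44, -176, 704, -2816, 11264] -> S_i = 44*-4^i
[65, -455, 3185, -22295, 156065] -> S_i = 65*-7^i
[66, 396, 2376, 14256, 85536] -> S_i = 66*6^i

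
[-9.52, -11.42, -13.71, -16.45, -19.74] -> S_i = -9.52*1.20^i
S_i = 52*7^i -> [52, 364, 2548, 17836, 124852]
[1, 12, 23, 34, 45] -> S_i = 1 + 11*i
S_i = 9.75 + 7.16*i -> [9.75, 16.91, 24.07, 31.23, 38.39]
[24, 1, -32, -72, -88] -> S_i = Random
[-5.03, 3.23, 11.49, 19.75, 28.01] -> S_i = -5.03 + 8.26*i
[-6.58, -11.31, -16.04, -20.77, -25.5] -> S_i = -6.58 + -4.73*i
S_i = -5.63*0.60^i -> [-5.63, -3.38, -2.03, -1.22, -0.73]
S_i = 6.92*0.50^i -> [6.92, 3.46, 1.73, 0.86, 0.43]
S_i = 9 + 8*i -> [9, 17, 25, 33, 41]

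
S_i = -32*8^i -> [-32, -256, -2048, -16384, -131072]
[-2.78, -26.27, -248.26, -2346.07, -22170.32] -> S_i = -2.78*9.45^i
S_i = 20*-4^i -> [20, -80, 320, -1280, 5120]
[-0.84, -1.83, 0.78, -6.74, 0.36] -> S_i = Random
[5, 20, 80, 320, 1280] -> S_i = 5*4^i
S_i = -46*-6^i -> [-46, 276, -1656, 9936, -59616]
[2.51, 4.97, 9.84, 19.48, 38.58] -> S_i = 2.51*1.98^i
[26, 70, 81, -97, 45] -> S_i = Random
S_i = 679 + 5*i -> [679, 684, 689, 694, 699]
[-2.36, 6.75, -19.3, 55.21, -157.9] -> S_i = -2.36*(-2.86)^i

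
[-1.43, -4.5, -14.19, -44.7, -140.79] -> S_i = -1.43*3.15^i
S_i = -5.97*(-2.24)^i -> [-5.97, 13.37, -29.96, 67.1, -150.3]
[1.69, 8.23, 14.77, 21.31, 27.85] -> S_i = 1.69 + 6.54*i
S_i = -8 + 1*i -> [-8, -7, -6, -5, -4]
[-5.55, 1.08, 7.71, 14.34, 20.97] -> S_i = -5.55 + 6.63*i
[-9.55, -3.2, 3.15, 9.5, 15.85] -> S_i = -9.55 + 6.35*i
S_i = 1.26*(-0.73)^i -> [1.26, -0.92, 0.67, -0.49, 0.36]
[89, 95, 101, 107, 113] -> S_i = 89 + 6*i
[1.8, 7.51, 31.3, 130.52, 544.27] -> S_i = 1.80*4.17^i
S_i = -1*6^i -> [-1, -6, -36, -216, -1296]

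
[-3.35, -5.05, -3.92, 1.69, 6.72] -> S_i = Random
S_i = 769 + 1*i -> [769, 770, 771, 772, 773]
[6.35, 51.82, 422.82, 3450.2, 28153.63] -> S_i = 6.35*8.16^i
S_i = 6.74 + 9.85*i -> [6.74, 16.59, 26.44, 36.29, 46.14]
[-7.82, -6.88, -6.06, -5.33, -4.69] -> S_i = -7.82*0.88^i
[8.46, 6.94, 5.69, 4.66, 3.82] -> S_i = 8.46*0.82^i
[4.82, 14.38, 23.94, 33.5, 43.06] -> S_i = 4.82 + 9.56*i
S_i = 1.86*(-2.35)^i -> [1.86, -4.37, 10.27, -24.14, 56.73]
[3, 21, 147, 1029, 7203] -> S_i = 3*7^i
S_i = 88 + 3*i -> [88, 91, 94, 97, 100]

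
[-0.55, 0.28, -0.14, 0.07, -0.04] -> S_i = -0.55*(-0.51)^i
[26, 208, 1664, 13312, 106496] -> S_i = 26*8^i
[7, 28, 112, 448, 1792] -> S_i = 7*4^i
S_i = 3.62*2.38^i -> [3.62, 8.62, 20.51, 48.8, 116.15]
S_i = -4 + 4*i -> [-4, 0, 4, 8, 12]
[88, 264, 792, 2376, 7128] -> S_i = 88*3^i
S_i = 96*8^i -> [96, 768, 6144, 49152, 393216]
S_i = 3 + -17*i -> [3, -14, -31, -48, -65]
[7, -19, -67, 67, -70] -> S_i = Random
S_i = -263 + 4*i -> [-263, -259, -255, -251, -247]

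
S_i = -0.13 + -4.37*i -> [-0.13, -4.5, -8.87, -13.24, -17.61]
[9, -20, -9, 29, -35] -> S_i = Random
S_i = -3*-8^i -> [-3, 24, -192, 1536, -12288]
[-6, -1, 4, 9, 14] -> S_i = -6 + 5*i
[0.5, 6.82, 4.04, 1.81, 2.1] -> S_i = Random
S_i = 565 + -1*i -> [565, 564, 563, 562, 561]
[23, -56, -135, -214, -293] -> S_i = 23 + -79*i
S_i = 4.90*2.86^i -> [4.9, 14.01, 40.08, 114.63, 327.84]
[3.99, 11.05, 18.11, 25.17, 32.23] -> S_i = 3.99 + 7.06*i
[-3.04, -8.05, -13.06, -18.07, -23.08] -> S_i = -3.04 + -5.01*i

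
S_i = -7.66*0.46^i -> [-7.66, -3.52, -1.62, -0.75, -0.34]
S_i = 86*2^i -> [86, 172, 344, 688, 1376]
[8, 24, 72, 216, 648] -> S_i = 8*3^i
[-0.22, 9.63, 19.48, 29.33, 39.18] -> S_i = -0.22 + 9.85*i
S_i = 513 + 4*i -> [513, 517, 521, 525, 529]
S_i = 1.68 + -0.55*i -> [1.68, 1.13, 0.58, 0.03, -0.52]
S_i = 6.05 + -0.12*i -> [6.05, 5.93, 5.81, 5.69, 5.57]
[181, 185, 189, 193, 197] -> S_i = 181 + 4*i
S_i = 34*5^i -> [34, 170, 850, 4250, 21250]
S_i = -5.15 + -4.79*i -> [-5.15, -9.94, -14.73, -19.52, -24.31]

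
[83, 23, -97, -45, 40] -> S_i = Random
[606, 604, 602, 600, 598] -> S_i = 606 + -2*i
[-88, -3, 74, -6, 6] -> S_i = Random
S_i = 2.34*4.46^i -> [2.34, 10.44, 46.55, 207.6, 925.88]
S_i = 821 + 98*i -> [821, 919, 1017, 1115, 1213]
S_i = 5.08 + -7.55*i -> [5.08, -2.47, -10.02, -17.57, -25.12]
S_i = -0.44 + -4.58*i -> [-0.44, -5.02, -9.6, -14.18, -18.76]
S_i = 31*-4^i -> [31, -124, 496, -1984, 7936]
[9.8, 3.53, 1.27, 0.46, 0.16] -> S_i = 9.80*0.36^i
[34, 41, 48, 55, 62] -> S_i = 34 + 7*i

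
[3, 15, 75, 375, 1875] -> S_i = 3*5^i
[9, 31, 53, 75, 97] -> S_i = 9 + 22*i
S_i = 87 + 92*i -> [87, 179, 271, 363, 455]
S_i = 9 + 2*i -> [9, 11, 13, 15, 17]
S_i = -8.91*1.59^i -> [-8.91, -14.17, -22.53, -35.82, -56.95]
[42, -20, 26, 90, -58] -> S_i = Random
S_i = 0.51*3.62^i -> [0.51, 1.85, 6.68, 24.19, 87.58]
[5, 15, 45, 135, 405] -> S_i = 5*3^i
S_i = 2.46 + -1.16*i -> [2.46, 1.3, 0.14, -1.02, -2.18]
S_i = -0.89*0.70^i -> [-0.89, -0.62, -0.44, -0.31, -0.21]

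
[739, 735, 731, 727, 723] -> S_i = 739 + -4*i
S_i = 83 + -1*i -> [83, 82, 81, 80, 79]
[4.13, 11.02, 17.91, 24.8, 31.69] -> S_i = 4.13 + 6.89*i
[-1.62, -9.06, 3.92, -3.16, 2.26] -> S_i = Random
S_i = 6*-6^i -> [6, -36, 216, -1296, 7776]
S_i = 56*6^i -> [56, 336, 2016, 12096, 72576]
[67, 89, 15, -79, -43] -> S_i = Random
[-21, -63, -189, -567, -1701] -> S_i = -21*3^i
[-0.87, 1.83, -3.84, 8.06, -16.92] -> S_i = -0.87*(-2.10)^i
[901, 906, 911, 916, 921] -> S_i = 901 + 5*i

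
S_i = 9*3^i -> [9, 27, 81, 243, 729]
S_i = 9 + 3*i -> [9, 12, 15, 18, 21]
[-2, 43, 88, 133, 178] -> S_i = -2 + 45*i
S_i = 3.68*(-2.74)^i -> [3.68, -10.08, 27.63, -75.7, 207.42]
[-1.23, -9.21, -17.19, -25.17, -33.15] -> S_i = -1.23 + -7.98*i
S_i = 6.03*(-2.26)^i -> [6.03, -13.63, 30.8, -69.61, 157.31]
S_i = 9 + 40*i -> [9, 49, 89, 129, 169]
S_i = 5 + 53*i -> [5, 58, 111, 164, 217]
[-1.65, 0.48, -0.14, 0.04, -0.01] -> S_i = -1.65*(-0.29)^i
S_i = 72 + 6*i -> [72, 78, 84, 90, 96]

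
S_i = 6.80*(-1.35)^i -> [6.8, -9.18, 12.39, -16.73, 22.59]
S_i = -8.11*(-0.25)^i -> [-8.11, 2.03, -0.51, 0.13, -0.03]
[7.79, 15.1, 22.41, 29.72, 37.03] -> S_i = 7.79 + 7.31*i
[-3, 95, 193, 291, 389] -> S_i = -3 + 98*i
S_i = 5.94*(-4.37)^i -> [5.94, -25.96, 113.44, -495.71, 2166.27]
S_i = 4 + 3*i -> [4, 7, 10, 13, 16]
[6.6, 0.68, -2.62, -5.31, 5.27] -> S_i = Random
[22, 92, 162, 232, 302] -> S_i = 22 + 70*i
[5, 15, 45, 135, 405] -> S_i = 5*3^i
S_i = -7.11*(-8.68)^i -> [-7.11, 61.71, -535.68, 4649.74, -40359.75]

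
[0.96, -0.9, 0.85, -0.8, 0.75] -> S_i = 0.96*(-0.94)^i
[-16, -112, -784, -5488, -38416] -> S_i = -16*7^i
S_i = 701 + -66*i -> [701, 635, 569, 503, 437]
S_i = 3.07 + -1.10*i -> [3.07, 1.97, 0.87, -0.23, -1.33]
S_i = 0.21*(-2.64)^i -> [0.21, -0.55, 1.46, -3.86, 10.2]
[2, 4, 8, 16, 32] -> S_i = 2*2^i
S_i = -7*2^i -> [-7, -14, -28, -56, -112]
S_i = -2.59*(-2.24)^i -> [-2.59, 5.8, -13.0, 29.11, -65.21]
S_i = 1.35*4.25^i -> [1.35, 5.74, 24.38, 103.63, 440.44]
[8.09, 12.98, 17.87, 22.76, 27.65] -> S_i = 8.09 + 4.89*i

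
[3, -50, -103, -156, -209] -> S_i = 3 + -53*i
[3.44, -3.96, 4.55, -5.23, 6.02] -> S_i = 3.44*(-1.15)^i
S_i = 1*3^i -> [1, 3, 9, 27, 81]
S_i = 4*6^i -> [4, 24, 144, 864, 5184]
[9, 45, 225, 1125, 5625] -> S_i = 9*5^i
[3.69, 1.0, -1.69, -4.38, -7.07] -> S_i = 3.69 + -2.69*i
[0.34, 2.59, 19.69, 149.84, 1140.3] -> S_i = 0.34*7.61^i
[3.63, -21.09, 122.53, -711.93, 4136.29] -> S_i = 3.63*(-5.81)^i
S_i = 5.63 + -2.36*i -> [5.63, 3.27, 0.91, -1.45, -3.81]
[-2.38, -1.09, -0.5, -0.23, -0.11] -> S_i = -2.38*0.46^i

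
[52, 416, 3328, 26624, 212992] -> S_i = 52*8^i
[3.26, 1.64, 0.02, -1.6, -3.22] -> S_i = 3.26 + -1.62*i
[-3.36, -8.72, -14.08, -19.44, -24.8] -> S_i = -3.36 + -5.36*i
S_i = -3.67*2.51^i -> [-3.67, -9.21, -23.12, -58.03, -145.67]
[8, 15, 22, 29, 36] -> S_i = 8 + 7*i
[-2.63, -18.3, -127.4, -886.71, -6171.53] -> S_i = -2.63*6.96^i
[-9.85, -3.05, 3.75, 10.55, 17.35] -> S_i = -9.85 + 6.80*i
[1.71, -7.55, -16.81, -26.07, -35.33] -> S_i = 1.71 + -9.26*i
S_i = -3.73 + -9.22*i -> [-3.73, -12.95, -22.17, -31.39, -40.61]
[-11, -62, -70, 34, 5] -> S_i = Random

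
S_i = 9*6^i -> [9, 54, 324, 1944, 11664]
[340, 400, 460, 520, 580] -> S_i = 340 + 60*i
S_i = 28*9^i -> [28, 252, 2268, 20412, 183708]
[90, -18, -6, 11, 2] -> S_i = Random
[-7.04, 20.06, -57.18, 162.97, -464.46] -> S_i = -7.04*(-2.85)^i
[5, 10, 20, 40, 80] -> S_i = 5*2^i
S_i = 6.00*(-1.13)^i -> [6.0, -6.78, 7.66, -8.66, 9.78]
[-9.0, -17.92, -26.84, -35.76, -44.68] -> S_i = -9.00 + -8.92*i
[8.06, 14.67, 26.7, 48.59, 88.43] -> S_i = 8.06*1.82^i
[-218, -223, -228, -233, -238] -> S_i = -218 + -5*i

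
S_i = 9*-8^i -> [9, -72, 576, -4608, 36864]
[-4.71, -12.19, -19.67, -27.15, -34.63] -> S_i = -4.71 + -7.48*i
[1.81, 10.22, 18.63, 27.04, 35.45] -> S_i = 1.81 + 8.41*i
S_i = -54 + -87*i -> [-54, -141, -228, -315, -402]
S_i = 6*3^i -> [6, 18, 54, 162, 486]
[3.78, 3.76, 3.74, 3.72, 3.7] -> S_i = 3.78 + -0.02*i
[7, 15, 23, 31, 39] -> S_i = 7 + 8*i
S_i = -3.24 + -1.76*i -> [-3.24, -5.0, -6.76, -8.52, -10.28]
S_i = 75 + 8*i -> [75, 83, 91, 99, 107]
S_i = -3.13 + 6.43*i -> [-3.13, 3.3, 9.73, 16.16, 22.59]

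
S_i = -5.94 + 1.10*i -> [-5.94, -4.84, -3.74, -2.64, -1.54]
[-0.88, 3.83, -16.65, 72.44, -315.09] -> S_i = -0.88*(-4.35)^i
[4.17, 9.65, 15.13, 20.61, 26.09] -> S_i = 4.17 + 5.48*i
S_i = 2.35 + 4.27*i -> [2.35, 6.62, 10.89, 15.16, 19.43]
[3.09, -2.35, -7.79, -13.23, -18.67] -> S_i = 3.09 + -5.44*i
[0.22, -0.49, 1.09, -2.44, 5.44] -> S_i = 0.22*(-2.23)^i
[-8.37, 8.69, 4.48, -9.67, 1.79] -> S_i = Random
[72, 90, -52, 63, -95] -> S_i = Random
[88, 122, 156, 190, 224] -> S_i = 88 + 34*i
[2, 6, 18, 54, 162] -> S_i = 2*3^i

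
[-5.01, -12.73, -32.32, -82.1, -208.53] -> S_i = -5.01*2.54^i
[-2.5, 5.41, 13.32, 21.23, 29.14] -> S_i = -2.50 + 7.91*i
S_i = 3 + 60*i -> [3, 63, 123, 183, 243]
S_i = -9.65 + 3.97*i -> [-9.65, -5.68, -1.71, 2.26, 6.23]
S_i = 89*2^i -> [89, 178, 356, 712, 1424]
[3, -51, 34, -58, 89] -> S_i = Random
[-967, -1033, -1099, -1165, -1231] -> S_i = -967 + -66*i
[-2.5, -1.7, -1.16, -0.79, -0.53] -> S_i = -2.50*0.68^i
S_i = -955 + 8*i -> [-955, -947, -939, -931, -923]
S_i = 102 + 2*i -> [102, 104, 106, 108, 110]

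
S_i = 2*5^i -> [2, 10, 50, 250, 1250]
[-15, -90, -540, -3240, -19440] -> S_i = -15*6^i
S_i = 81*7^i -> [81, 567, 3969, 27783, 194481]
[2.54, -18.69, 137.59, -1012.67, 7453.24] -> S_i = 2.54*(-7.36)^i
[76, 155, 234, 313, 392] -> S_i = 76 + 79*i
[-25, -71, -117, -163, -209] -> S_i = -25 + -46*i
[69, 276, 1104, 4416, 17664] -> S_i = 69*4^i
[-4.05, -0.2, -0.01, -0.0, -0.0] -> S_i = -4.05*0.05^i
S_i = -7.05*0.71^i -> [-7.05, -5.01, -3.55, -2.52, -1.79]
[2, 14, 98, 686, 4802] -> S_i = 2*7^i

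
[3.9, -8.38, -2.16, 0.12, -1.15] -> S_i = Random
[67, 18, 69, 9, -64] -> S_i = Random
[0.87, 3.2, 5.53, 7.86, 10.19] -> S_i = 0.87 + 2.33*i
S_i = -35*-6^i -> [-35, 210, -1260, 7560, -45360]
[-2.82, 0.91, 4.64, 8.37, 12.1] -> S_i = -2.82 + 3.73*i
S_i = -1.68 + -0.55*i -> [-1.68, -2.23, -2.78, -3.33, -3.88]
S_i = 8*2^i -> [8, 16, 32, 64, 128]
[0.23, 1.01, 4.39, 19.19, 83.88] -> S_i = 0.23*4.37^i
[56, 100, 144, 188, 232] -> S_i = 56 + 44*i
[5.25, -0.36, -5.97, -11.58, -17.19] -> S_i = 5.25 + -5.61*i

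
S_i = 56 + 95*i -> [56, 151, 246, 341, 436]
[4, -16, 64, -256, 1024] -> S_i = 4*-4^i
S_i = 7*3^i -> [7, 21, 63, 189, 567]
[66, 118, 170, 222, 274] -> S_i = 66 + 52*i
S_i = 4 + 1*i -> [4, 5, 6, 7, 8]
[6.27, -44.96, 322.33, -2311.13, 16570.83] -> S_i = 6.27*(-7.17)^i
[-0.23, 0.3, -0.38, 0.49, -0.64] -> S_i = -0.23*(-1.29)^i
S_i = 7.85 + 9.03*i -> [7.85, 16.88, 25.91, 34.94, 43.97]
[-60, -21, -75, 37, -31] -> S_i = Random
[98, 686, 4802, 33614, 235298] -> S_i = 98*7^i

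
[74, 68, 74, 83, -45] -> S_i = Random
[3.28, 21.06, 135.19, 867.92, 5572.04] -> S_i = 3.28*6.42^i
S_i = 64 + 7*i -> [64, 71, 78, 85, 92]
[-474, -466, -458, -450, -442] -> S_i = -474 + 8*i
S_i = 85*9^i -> [85, 765, 6885, 61965, 557685]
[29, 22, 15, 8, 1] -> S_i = 29 + -7*i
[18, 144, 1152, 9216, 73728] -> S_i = 18*8^i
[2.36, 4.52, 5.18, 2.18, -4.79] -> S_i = Random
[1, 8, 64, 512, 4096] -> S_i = 1*8^i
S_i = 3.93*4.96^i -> [3.93, 19.49, 96.68, 479.55, 2378.59]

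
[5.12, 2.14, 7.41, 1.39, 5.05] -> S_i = Random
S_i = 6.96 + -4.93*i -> [6.96, 2.03, -2.9, -7.83, -12.76]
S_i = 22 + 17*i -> [22, 39, 56, 73, 90]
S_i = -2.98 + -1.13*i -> [-2.98, -4.11, -5.24, -6.37, -7.5]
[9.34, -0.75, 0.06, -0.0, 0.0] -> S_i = 9.34*(-0.08)^i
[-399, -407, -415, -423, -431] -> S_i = -399 + -8*i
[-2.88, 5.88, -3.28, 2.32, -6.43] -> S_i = Random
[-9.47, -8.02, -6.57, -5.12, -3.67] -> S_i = -9.47 + 1.45*i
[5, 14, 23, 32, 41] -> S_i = 5 + 9*i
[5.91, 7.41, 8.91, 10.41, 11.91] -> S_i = 5.91 + 1.50*i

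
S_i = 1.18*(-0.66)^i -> [1.18, -0.78, 0.51, -0.34, 0.22]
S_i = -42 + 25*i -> [-42, -17, 8, 33, 58]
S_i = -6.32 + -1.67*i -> [-6.32, -7.99, -9.66, -11.33, -13.0]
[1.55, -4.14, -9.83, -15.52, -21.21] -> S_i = 1.55 + -5.69*i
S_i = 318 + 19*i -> [318, 337, 356, 375, 394]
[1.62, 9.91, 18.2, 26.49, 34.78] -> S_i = 1.62 + 8.29*i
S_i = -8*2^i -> [-8, -16, -32, -64, -128]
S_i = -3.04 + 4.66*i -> [-3.04, 1.62, 6.28, 10.94, 15.6]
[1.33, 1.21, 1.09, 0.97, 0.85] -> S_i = 1.33 + -0.12*i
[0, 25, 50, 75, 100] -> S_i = 0 + 25*i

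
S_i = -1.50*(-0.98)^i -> [-1.5, 1.47, -1.44, 1.41, -1.38]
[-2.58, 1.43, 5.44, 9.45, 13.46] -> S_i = -2.58 + 4.01*i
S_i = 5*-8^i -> [5, -40, 320, -2560, 20480]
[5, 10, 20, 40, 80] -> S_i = 5*2^i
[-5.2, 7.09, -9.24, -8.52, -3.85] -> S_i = Random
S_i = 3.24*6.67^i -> [3.24, 21.61, 144.14, 961.44, 6412.81]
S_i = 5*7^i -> [5, 35, 245, 1715, 12005]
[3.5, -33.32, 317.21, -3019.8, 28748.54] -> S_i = 3.50*(-9.52)^i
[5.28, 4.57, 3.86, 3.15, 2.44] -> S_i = 5.28 + -0.71*i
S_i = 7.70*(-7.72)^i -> [7.7, -59.44, 458.91, -3542.77, 27350.16]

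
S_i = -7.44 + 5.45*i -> [-7.44, -1.99, 3.46, 8.91, 14.36]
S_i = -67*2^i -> [-67, -134, -268, -536, -1072]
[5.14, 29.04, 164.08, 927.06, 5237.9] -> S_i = 5.14*5.65^i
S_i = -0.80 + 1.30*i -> [-0.8, 0.5, 1.8, 3.1, 4.4]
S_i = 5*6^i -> [5, 30, 180, 1080, 6480]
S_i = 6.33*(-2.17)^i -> [6.33, -13.74, 29.81, -64.68, 140.36]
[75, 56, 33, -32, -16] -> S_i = Random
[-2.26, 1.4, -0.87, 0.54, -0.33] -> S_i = -2.26*(-0.62)^i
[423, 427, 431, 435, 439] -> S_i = 423 + 4*i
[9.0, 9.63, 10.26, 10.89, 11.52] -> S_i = 9.00 + 0.63*i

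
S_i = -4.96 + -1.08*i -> [-4.96, -6.04, -7.12, -8.2, -9.28]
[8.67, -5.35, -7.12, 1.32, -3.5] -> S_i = Random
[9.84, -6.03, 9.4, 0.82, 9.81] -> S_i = Random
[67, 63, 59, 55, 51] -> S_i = 67 + -4*i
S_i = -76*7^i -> [-76, -532, -3724, -26068, -182476]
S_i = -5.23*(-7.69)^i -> [-5.23, 40.22, -309.28, 2378.38, -18289.72]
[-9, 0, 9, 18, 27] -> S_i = -9 + 9*i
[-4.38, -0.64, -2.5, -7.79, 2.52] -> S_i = Random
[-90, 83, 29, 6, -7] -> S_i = Random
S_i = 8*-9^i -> [8, -72, 648, -5832, 52488]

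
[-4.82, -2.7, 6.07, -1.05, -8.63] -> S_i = Random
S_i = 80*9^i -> [80, 720, 6480, 58320, 524880]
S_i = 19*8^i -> [19, 152, 1216, 9728, 77824]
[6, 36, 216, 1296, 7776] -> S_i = 6*6^i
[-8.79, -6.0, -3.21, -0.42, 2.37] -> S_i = -8.79 + 2.79*i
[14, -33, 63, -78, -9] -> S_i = Random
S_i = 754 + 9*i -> [754, 763, 772, 781, 790]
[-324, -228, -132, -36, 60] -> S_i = -324 + 96*i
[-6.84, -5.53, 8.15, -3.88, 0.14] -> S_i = Random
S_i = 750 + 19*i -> [750, 769, 788, 807, 826]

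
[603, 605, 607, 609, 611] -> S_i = 603 + 2*i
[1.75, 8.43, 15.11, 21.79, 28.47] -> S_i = 1.75 + 6.68*i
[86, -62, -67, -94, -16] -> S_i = Random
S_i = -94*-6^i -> [-94, 564, -3384, 20304, -121824]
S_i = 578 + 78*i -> [578, 656, 734, 812, 890]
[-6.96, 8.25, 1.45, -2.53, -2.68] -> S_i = Random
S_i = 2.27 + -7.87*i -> [2.27, -5.6, -13.47, -21.34, -29.21]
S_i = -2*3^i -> [-2, -6, -18, -54, -162]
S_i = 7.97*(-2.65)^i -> [7.97, -21.12, 55.97, -148.32, 393.04]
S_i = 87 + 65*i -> [87, 152, 217, 282, 347]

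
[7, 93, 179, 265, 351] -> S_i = 7 + 86*i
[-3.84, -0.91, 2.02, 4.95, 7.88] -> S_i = -3.84 + 2.93*i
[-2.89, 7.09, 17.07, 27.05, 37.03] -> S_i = -2.89 + 9.98*i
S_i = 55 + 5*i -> [55, 60, 65, 70, 75]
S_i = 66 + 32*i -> [66, 98, 130, 162, 194]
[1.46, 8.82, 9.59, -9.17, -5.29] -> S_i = Random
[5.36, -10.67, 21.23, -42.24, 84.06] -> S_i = 5.36*(-1.99)^i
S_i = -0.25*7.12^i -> [-0.25, -1.78, -12.67, -90.24, -642.48]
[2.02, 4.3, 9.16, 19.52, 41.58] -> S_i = 2.02*2.13^i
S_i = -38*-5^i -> [-38, 190, -950, 4750, -23750]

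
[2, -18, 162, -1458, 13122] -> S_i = 2*-9^i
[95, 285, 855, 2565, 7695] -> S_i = 95*3^i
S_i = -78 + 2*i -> [-78, -76, -74, -72, -70]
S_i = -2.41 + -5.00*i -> [-2.41, -7.41, -12.41, -17.41, -22.41]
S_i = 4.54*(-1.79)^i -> [4.54, -8.13, 14.55, -26.04, 46.61]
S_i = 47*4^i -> [47, 188, 752, 3008, 12032]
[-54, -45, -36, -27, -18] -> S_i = -54 + 9*i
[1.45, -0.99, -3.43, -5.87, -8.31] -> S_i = 1.45 + -2.44*i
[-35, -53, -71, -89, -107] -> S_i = -35 + -18*i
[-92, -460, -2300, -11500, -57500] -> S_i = -92*5^i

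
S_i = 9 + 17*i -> [9, 26, 43, 60, 77]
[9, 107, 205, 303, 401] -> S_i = 9 + 98*i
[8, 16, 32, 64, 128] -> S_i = 8*2^i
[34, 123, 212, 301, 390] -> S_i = 34 + 89*i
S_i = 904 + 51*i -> [904, 955, 1006, 1057, 1108]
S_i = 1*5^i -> [1, 5, 25, 125, 625]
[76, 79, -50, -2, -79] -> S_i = Random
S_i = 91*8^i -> [91, 728, 5824, 46592, 372736]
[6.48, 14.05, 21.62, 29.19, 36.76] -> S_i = 6.48 + 7.57*i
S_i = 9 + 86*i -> [9, 95, 181, 267, 353]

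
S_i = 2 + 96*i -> [2, 98, 194, 290, 386]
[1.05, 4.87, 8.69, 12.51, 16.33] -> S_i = 1.05 + 3.82*i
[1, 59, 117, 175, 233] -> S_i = 1 + 58*i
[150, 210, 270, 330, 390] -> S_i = 150 + 60*i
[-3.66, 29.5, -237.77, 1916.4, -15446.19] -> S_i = -3.66*(-8.06)^i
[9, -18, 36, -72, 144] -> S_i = 9*-2^i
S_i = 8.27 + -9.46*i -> [8.27, -1.19, -10.65, -20.11, -29.57]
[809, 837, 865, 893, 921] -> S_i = 809 + 28*i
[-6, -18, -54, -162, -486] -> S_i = -6*3^i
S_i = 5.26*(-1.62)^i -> [5.26, -8.52, 13.8, -22.36, 36.23]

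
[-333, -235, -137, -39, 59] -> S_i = -333 + 98*i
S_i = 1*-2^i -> [1, -2, 4, -8, 16]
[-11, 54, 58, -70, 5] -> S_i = Random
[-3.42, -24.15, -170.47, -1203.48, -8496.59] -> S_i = -3.42*7.06^i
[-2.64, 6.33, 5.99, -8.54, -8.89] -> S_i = Random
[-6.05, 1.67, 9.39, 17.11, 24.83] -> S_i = -6.05 + 7.72*i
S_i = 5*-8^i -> [5, -40, 320, -2560, 20480]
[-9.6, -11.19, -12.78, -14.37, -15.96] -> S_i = -9.60 + -1.59*i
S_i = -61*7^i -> [-61, -427, -2989, -20923, -146461]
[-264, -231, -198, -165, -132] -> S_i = -264 + 33*i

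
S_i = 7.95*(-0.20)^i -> [7.95, -1.59, 0.32, -0.06, 0.01]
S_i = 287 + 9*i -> [287, 296, 305, 314, 323]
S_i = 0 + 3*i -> [0, 3, 6, 9, 12]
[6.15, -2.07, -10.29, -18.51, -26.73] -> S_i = 6.15 + -8.22*i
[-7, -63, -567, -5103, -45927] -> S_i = -7*9^i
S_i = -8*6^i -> [-8, -48, -288, -1728, -10368]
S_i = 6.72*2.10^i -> [6.72, 14.11, 29.64, 62.23, 130.69]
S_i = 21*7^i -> [21, 147, 1029, 7203, 50421]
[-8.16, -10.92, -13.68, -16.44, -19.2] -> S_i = -8.16 + -2.76*i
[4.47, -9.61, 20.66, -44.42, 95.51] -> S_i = 4.47*(-2.15)^i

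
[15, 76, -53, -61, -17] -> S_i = Random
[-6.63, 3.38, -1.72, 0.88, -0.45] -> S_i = -6.63*(-0.51)^i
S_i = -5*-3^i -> [-5, 15, -45, 135, -405]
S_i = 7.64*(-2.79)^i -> [7.64, -21.32, 59.47, -165.92, 462.92]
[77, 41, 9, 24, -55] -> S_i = Random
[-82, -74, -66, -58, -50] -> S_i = -82 + 8*i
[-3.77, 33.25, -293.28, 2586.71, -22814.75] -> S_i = -3.77*(-8.82)^i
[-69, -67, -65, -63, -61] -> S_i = -69 + 2*i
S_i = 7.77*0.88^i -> [7.77, 6.84, 6.02, 5.3, 4.66]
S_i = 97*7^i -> [97, 679, 4753, 33271, 232897]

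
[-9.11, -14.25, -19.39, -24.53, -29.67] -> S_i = -9.11 + -5.14*i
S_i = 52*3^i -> [52, 156, 468, 1404, 4212]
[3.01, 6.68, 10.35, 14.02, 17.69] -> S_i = 3.01 + 3.67*i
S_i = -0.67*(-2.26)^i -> [-0.67, 1.51, -3.42, 7.73, -17.48]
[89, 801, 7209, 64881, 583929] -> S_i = 89*9^i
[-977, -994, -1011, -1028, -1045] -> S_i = -977 + -17*i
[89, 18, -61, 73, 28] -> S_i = Random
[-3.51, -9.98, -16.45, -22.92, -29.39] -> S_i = -3.51 + -6.47*i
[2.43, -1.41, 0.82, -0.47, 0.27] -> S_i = 2.43*(-0.58)^i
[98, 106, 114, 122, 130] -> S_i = 98 + 8*i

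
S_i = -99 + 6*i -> [-99, -93, -87, -81, -75]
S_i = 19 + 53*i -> [19, 72, 125, 178, 231]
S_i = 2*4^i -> [2, 8, 32, 128, 512]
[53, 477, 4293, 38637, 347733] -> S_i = 53*9^i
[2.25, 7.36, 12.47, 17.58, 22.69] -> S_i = 2.25 + 5.11*i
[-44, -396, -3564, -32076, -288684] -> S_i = -44*9^i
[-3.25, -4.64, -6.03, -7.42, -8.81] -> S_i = -3.25 + -1.39*i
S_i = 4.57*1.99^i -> [4.57, 9.09, 18.1, 36.01, 71.67]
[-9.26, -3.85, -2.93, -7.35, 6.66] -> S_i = Random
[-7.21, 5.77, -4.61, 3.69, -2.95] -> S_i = -7.21*(-0.80)^i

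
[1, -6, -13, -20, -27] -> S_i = 1 + -7*i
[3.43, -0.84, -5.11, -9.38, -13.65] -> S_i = 3.43 + -4.27*i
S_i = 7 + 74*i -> [7, 81, 155, 229, 303]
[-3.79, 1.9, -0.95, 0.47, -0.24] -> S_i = -3.79*(-0.50)^i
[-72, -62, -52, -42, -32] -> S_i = -72 + 10*i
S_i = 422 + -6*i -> [422, 416, 410, 404, 398]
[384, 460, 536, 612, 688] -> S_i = 384 + 76*i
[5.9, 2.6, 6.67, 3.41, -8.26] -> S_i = Random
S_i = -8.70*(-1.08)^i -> [-8.7, 9.4, -10.15, 10.96, -11.84]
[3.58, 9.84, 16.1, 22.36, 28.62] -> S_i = 3.58 + 6.26*i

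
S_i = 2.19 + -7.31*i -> [2.19, -5.12, -12.43, -19.74, -27.05]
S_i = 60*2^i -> [60, 120, 240, 480, 960]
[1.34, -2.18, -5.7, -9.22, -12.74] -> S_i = 1.34 + -3.52*i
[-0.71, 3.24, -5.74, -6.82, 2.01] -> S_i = Random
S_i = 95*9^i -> [95, 855, 7695, 69255, 623295]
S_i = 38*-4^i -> [38, -152, 608, -2432, 9728]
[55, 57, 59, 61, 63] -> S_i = 55 + 2*i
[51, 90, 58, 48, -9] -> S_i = Random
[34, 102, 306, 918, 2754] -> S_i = 34*3^i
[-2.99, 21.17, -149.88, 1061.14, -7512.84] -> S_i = -2.99*(-7.08)^i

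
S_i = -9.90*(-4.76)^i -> [-9.9, 47.12, -224.31, 1067.72, -5082.33]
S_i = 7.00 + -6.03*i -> [7.0, 0.97, -5.06, -11.09, -17.12]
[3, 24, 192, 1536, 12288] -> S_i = 3*8^i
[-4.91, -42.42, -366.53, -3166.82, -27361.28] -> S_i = -4.91*8.64^i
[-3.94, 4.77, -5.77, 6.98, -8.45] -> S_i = -3.94*(-1.21)^i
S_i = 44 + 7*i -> [44, 51, 58, 65, 72]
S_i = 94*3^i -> [94, 282, 846, 2538, 7614]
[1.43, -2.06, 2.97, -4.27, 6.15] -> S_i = 1.43*(-1.44)^i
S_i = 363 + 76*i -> [363, 439, 515, 591, 667]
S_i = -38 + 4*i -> [-38, -34, -30, -26, -22]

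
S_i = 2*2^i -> [2, 4, 8, 16, 32]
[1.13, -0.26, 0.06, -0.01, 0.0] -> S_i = 1.13*(-0.23)^i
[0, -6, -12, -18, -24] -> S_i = 0 + -6*i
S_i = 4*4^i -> [4, 16, 64, 256, 1024]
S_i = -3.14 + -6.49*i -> [-3.14, -9.63, -16.12, -22.61, -29.1]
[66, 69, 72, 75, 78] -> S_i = 66 + 3*i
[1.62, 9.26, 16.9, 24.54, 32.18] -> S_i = 1.62 + 7.64*i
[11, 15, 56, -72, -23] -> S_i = Random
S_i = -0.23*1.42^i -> [-0.23, -0.33, -0.46, -0.66, -0.94]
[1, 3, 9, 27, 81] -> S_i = 1*3^i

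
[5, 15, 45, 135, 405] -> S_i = 5*3^i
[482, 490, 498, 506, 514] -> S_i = 482 + 8*i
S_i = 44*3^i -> [44, 132, 396, 1188, 3564]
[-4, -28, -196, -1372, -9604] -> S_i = -4*7^i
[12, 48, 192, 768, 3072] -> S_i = 12*4^i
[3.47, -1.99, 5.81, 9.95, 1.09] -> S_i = Random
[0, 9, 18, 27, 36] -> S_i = 0 + 9*i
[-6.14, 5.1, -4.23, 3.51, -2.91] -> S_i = -6.14*(-0.83)^i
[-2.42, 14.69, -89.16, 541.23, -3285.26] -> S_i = -2.42*(-6.07)^i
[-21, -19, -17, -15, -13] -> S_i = -21 + 2*i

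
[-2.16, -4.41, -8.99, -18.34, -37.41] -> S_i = -2.16*2.04^i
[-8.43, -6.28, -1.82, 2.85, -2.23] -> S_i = Random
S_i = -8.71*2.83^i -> [-8.71, -24.65, -69.76, -197.41, -558.68]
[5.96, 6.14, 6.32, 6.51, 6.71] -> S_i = 5.96*1.03^i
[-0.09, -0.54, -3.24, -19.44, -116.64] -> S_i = -0.09*6.00^i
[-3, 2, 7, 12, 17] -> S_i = -3 + 5*i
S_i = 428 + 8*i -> [428, 436, 444, 452, 460]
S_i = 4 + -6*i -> [4, -2, -8, -14, -20]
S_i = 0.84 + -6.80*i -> [0.84, -5.96, -12.76, -19.56, -26.36]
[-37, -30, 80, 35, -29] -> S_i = Random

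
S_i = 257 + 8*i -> [257, 265, 273, 281, 289]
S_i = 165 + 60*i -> [165, 225, 285, 345, 405]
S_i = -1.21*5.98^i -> [-1.21, -7.24, -43.27, -258.76, -1547.36]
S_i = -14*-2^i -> [-14, 28, -56, 112, -224]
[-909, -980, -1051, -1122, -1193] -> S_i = -909 + -71*i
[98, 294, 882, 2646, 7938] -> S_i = 98*3^i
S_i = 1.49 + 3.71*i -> [1.49, 5.2, 8.91, 12.62, 16.33]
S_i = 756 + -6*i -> [756, 750, 744, 738, 732]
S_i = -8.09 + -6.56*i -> [-8.09, -14.65, -21.21, -27.77, -34.33]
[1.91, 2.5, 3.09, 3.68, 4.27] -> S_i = 1.91 + 0.59*i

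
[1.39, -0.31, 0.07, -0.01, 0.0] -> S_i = 1.39*(-0.22)^i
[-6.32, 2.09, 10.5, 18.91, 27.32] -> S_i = -6.32 + 8.41*i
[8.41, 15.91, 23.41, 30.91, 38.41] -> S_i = 8.41 + 7.50*i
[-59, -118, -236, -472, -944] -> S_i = -59*2^i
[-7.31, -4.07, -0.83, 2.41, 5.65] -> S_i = -7.31 + 3.24*i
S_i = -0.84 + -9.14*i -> [-0.84, -9.98, -19.12, -28.26, -37.4]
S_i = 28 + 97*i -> [28, 125, 222, 319, 416]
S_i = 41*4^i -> [41, 164, 656, 2624, 10496]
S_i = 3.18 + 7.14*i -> [3.18, 10.32, 17.46, 24.6, 31.74]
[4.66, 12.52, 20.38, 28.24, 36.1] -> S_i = 4.66 + 7.86*i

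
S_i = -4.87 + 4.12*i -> [-4.87, -0.75, 3.37, 7.49, 11.61]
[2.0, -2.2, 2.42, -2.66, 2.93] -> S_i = 2.00*(-1.10)^i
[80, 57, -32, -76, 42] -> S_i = Random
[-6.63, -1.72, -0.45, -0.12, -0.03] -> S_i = -6.63*0.26^i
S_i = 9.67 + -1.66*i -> [9.67, 8.01, 6.35, 4.69, 3.03]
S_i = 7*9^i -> [7, 63, 567, 5103, 45927]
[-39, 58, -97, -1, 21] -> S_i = Random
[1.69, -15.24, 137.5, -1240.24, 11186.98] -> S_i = 1.69*(-9.02)^i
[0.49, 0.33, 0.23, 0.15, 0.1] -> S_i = 0.49*0.68^i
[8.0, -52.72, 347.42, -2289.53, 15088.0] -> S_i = 8.00*(-6.59)^i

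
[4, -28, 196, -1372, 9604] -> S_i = 4*-7^i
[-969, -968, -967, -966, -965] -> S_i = -969 + 1*i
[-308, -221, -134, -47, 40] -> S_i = -308 + 87*i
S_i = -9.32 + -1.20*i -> [-9.32, -10.52, -11.72, -12.92, -14.12]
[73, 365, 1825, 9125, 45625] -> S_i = 73*5^i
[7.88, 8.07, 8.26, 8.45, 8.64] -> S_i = 7.88 + 0.19*i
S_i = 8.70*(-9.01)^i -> [8.7, -78.39, 706.27, -6363.46, 57334.82]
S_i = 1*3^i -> [1, 3, 9, 27, 81]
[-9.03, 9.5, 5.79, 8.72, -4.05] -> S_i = Random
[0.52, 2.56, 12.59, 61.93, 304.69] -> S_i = 0.52*4.92^i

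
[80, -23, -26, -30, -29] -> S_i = Random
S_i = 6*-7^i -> [6, -42, 294, -2058, 14406]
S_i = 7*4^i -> [7, 28, 112, 448, 1792]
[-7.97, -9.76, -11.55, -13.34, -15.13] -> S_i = -7.97 + -1.79*i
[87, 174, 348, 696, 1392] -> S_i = 87*2^i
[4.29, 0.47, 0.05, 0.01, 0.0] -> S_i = 4.29*0.11^i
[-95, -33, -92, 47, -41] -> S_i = Random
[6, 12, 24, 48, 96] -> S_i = 6*2^i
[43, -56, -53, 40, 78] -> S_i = Random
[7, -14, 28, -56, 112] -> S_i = 7*-2^i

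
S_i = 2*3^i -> [2, 6, 18, 54, 162]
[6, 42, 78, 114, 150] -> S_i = 6 + 36*i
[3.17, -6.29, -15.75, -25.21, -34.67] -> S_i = 3.17 + -9.46*i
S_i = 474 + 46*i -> [474, 520, 566, 612, 658]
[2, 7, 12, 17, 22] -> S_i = 2 + 5*i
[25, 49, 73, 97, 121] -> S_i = 25 + 24*i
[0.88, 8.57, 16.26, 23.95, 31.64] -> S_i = 0.88 + 7.69*i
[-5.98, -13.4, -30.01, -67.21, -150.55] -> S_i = -5.98*2.24^i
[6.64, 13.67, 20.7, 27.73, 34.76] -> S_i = 6.64 + 7.03*i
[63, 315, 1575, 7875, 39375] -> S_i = 63*5^i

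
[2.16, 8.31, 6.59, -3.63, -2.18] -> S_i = Random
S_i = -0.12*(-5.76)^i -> [-0.12, 0.69, -3.98, 22.93, -132.09]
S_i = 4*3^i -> [4, 12, 36, 108, 324]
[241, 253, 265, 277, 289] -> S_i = 241 + 12*i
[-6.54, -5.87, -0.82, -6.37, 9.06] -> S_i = Random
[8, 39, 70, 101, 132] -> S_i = 8 + 31*i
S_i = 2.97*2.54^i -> [2.97, 7.54, 19.16, 48.67, 123.62]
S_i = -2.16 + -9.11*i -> [-2.16, -11.27, -20.38, -29.49, -38.6]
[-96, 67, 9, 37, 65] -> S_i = Random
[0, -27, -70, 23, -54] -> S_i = Random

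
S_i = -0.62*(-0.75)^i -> [-0.62, 0.46, -0.35, 0.26, -0.2]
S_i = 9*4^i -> [9, 36, 144, 576, 2304]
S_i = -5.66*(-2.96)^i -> [-5.66, 16.75, -49.59, 146.79, -434.49]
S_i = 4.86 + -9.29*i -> [4.86, -4.43, -13.72, -23.01, -32.3]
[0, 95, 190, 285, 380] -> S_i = 0 + 95*i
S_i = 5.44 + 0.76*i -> [5.44, 6.2, 6.96, 7.72, 8.48]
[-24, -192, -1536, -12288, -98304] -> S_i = -24*8^i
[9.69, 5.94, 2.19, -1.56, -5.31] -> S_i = 9.69 + -3.75*i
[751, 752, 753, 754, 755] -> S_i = 751 + 1*i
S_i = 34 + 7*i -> [34, 41, 48, 55, 62]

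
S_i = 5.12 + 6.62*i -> [5.12, 11.74, 18.36, 24.98, 31.6]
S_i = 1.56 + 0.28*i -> [1.56, 1.84, 2.12, 2.4, 2.68]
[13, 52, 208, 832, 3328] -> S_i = 13*4^i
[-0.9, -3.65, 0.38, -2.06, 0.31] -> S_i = Random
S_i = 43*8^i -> [43, 344, 2752, 22016, 176128]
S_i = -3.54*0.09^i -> [-3.54, -0.32, -0.03, -0.0, -0.0]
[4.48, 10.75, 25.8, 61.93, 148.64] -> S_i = 4.48*2.40^i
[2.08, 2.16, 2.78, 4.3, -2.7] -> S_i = Random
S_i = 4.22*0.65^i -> [4.22, 2.74, 1.78, 1.16, 0.75]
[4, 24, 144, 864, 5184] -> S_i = 4*6^i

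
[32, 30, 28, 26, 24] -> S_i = 32 + -2*i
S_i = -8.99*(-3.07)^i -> [-8.99, 27.6, -84.73, 260.12, -798.57]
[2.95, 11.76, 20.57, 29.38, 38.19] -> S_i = 2.95 + 8.81*i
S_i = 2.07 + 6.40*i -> [2.07, 8.47, 14.87, 21.27, 27.67]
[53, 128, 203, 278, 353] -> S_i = 53 + 75*i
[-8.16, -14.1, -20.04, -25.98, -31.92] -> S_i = -8.16 + -5.94*i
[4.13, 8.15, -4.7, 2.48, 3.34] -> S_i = Random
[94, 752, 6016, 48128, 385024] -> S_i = 94*8^i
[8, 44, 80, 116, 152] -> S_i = 8 + 36*i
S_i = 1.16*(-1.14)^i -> [1.16, -1.32, 1.51, -1.72, 1.96]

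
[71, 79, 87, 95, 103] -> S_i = 71 + 8*i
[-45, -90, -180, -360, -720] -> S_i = -45*2^i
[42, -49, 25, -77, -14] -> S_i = Random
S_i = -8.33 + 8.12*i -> [-8.33, -0.21, 7.91, 16.03, 24.15]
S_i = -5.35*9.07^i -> [-5.35, -48.52, -440.12, -3991.86, -36206.2]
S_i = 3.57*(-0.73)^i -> [3.57, -2.61, 1.9, -1.39, 1.01]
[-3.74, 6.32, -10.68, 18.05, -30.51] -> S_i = -3.74*(-1.69)^i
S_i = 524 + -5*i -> [524, 519, 514, 509, 504]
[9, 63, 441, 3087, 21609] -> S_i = 9*7^i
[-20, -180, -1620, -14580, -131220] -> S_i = -20*9^i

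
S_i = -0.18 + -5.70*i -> [-0.18, -5.88, -11.58, -17.28, -22.98]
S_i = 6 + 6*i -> [6, 12, 18, 24, 30]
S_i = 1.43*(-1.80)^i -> [1.43, -2.57, 4.63, -8.34, 15.01]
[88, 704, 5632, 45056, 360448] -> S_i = 88*8^i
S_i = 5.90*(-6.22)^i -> [5.9, -36.7, 228.26, -1419.79, 8831.07]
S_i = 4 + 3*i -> [4, 7, 10, 13, 16]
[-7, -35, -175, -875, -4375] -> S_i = -7*5^i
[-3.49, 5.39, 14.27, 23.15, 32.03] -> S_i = -3.49 + 8.88*i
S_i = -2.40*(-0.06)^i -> [-2.4, 0.14, -0.01, 0.0, -0.0]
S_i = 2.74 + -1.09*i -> [2.74, 1.65, 0.56, -0.53, -1.62]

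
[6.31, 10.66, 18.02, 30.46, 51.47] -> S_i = 6.31*1.69^i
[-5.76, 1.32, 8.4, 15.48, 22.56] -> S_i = -5.76 + 7.08*i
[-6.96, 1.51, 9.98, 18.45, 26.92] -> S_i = -6.96 + 8.47*i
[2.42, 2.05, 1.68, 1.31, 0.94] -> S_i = 2.42 + -0.37*i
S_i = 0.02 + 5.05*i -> [0.02, 5.07, 10.12, 15.17, 20.22]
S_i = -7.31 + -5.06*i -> [-7.31, -12.37, -17.43, -22.49, -27.55]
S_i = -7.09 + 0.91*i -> [-7.09, -6.18, -5.27, -4.36, -3.45]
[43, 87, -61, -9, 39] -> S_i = Random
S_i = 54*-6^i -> [54, -324, 1944, -11664, 69984]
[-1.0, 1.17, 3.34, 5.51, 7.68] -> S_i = -1.00 + 2.17*i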